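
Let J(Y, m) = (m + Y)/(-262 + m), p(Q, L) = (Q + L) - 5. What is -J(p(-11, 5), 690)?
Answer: -679/428 ≈ -1.5864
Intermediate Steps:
p(Q, L) = -5 + L + Q (p(Q, L) = (L + Q) - 5 = -5 + L + Q)
J(Y, m) = (Y + m)/(-262 + m)
-J(p(-11, 5), 690) = -((-5 + 5 - 11) + 690)/(-262 + 690) = -(-11 + 690)/428 = -679/428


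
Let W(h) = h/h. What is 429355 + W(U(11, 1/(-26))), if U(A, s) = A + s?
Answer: 429356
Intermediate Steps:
W(h) = 1
429355 + W(U(11, 1/(-26))) = 429355 + 1 = 429356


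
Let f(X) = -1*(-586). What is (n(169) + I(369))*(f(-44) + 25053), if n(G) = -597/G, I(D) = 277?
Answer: 1184932024/169 ≈ 7.0114e+6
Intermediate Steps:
f(X) = 586
(n(169) + I(369))*(f(-44) + 25053) = (-597/169 + 277)*(586 + 25053) = (-597*1/169 + 277)*25639 = (-597/169 + 277)*25639 = (46216/169)*25639 = 1184932024/169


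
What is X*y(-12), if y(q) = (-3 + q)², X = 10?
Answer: 2250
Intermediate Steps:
X*y(-12) = 10*(-3 - 12)² = 10*(-15)² = 10*225 = 2250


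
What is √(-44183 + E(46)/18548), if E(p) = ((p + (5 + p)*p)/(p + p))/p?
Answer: I*√2010226786595869/213302 ≈ 210.2*I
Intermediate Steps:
E(p) = (p + p*(5 + p))/(2*p²) (E(p) = ((p + p*(5 + p))/((2*p)))/p = ((p + p*(5 + p))*(1/(2*p)))/p = ((p + p*(5 + p))/(2*p))/p = (p + p*(5 + p))/(2*p²))
√(-44183 + E(46)/18548) = √(-44183 + ((½)*(6 + 46)/46)/18548) = √(-44183 + ((½)*(1/46)*52)*(1/18548)) = √(-44183 + (13/23)*(1/18548)) = √(-44183 + 13/426604) = √(-18848644519/426604) = I*√2010226786595869/213302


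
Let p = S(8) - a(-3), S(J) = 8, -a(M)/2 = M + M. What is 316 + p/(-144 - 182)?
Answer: 51510/163 ≈ 316.01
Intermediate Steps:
a(M) = -4*M (a(M) = -2*(M + M) = -4*M)
p = -4 (p = 8 - (-4)*(-3) = 8 - 1*12 = 8 - 12 = -4)
316 + p/(-144 - 182) = 316 - 4/(-144 - 182) = 316 - 4/(-326) = 316 - 4*(-1/326) = 316 + 2/163 = 51510/163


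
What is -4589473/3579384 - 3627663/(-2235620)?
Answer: 40065901049/117678565560 ≈ 0.34047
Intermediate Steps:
-4589473/3579384 - 3627663/(-2235620) = -4589473*1/3579384 - 3627663*(-1/2235620) = -269969/210552 + 3627663/2235620 = 40065901049/117678565560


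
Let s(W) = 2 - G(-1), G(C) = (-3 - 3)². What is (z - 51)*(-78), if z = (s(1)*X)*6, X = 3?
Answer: 51714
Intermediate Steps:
G(C) = 36 (G(C) = (-6)² = 36)
s(W) = -34 (s(W) = 2 - 1*36 = 2 - 36 = -34)
z = -612 (z = -34*3*6 = -102*6 = -612)
(z - 51)*(-78) = (-612 - 51)*(-78) = -663*(-78) = 51714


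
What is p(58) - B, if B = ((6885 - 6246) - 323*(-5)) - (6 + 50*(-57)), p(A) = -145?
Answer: -5243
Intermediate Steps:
B = 5098 (B = (639 + 1615) - (6 - 2850) = 2254 - 1*(-2844) = 2254 + 2844 = 5098)
p(58) - B = -145 - 1*5098 = -145 - 5098 = -5243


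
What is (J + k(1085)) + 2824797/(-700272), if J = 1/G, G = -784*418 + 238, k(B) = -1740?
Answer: -2468786217085/1415560944 ≈ -1744.0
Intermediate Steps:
G = -327474 (G = -327712 + 238 = -327474)
J = -1/327474 (J = 1/(-327474) = -1/327474 ≈ -3.0537e-6)
(J + k(1085)) + 2824797/(-700272) = (-1/327474 - 1740) + 2824797/(-700272) = -569804761/327474 + 2824797*(-1/700272) = -569804761/327474 - 941599/233424 = -2468786217085/1415560944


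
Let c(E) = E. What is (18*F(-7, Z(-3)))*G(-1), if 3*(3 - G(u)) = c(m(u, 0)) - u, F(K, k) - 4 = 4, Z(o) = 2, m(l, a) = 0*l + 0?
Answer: 384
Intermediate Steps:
m(l, a) = 0 (m(l, a) = 0 + 0 = 0)
F(K, k) = 8 (F(K, k) = 4 + 4 = 8)
G(u) = 3 + u/3 (G(u) = 3 - (0 - u)/3 = 3 - (-1)*u/3 = 3 + u/3)
(18*F(-7, Z(-3)))*G(-1) = (18*8)*(3 + (⅓)*(-1)) = 144*(3 - ⅓) = 144*(8/3) = 384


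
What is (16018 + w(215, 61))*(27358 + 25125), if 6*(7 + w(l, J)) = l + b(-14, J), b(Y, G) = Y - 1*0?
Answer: 1684126987/2 ≈ 8.4206e+8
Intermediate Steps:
b(Y, G) = Y (b(Y, G) = Y + 0 = Y)
w(l, J) = -28/3 + l/6 (w(l, J) = -7 + (l - 14)/6 = -7 + (-14 + l)/6 = -7 + (-7/3 + l/6) = -28/3 + l/6)
(16018 + w(215, 61))*(27358 + 25125) = (16018 + (-28/3 + (1/6)*215))*(27358 + 25125) = (16018 + (-28/3 + 215/6))*52483 = (16018 + 53/2)*52483 = (32089/2)*52483 = 1684126987/2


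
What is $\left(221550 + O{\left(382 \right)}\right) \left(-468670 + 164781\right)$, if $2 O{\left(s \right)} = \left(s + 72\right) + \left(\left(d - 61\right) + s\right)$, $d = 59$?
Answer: $-67453329663$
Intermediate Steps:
$O{\left(s \right)} = 35 + s$ ($O{\left(s \right)} = \frac{\left(s + 72\right) + \left(\left(59 - 61\right) + s\right)}{2} = \frac{\left(72 + s\right) + \left(-2 + s\right)}{2} = \frac{70 + 2 s}{2} = 35 + s$)
$\left(221550 + O{\left(382 \right)}\right) \left(-468670 + 164781\right) = \left(221550 + \left(35 + 382\right)\right) \left(-468670 + 164781\right) = \left(221550 + 417\right) \left(-303889\right) = 221967 \left(-303889\right) = -67453329663$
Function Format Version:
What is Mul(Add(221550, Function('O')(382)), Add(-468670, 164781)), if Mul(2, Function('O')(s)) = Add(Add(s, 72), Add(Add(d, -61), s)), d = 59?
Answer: -67453329663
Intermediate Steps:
Function('O')(s) = Add(35, s) (Function('O')(s) = Mul(Rational(1, 2), Add(Add(s, 72), Add(Add(59, -61), s))) = Mul(Rational(1, 2), Add(Add(72, s), Add(-2, s))) = Mul(Rational(1, 2), Add(70, Mul(2, s))) = Add(35, s))
Mul(Add(221550, Function('O')(382)), Add(-468670, 164781)) = Mul(Add(221550, Add(35, 382)), Add(-468670, 164781)) = Mul(Add(221550, 417), -303889) = Mul(221967, -303889) = -67453329663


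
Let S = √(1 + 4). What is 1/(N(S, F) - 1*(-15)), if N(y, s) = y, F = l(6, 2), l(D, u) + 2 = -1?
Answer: 3/44 - √5/220 ≈ 0.058018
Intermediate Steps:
l(D, u) = -3 (l(D, u) = -2 - 1 = -3)
S = √5 ≈ 2.2361
F = -3
1/(N(S, F) - 1*(-15)) = 1/(√5 - 1*(-15)) = 1/(√5 + 15) = 1/(15 + √5)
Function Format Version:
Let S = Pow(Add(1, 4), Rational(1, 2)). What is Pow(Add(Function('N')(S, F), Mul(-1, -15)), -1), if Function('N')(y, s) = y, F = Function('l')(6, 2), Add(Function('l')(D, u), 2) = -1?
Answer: Add(Rational(3, 44), Mul(Rational(-1, 220), Pow(5, Rational(1, 2)))) ≈ 0.058018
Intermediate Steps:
Function('l')(D, u) = -3 (Function('l')(D, u) = Add(-2, -1) = -3)
S = Pow(5, Rational(1, 2)) ≈ 2.2361
F = -3
Pow(Add(Function('N')(S, F), Mul(-1, -15)), -1) = Pow(Add(Pow(5, Rational(1, 2)), Mul(-1, -15)), -1) = Pow(Add(Pow(5, Rational(1, 2)), 15), -1) = Pow(Add(15, Pow(5, Rational(1, 2))), -1)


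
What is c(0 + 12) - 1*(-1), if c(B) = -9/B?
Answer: ¼ ≈ 0.25000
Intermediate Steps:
c(0 + 12) - 1*(-1) = -9/(0 + 12) - 1*(-1) = -9/12 + 1 = -9*1/12 + 1 = -¾ + 1 = ¼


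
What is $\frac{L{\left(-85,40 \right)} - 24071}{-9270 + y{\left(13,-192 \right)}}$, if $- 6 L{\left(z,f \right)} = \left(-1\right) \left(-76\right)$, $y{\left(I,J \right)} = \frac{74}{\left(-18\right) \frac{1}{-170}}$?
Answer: $\frac{216753}{77140} \approx 2.8099$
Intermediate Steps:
$y{\left(I,J \right)} = \frac{6290}{9}$ ($y{\left(I,J \right)} = \frac{74}{\left(-18\right) \left(- \frac{1}{170}\right)} = \frac{74}{\frac{9}{85}} = 74 \cdot \frac{85}{9} = \frac{6290}{9}$)
$L{\left(z,f \right)} = - \frac{38}{3}$ ($L{\left(z,f \right)} = - \frac{\left(-1\right) \left(-76\right)}{6} = \left(- \frac{1}{6}\right) 76 = - \frac{38}{3}$)
$\frac{L{\left(-85,40 \right)} - 24071}{-9270 + y{\left(13,-192 \right)}} = \frac{- \frac{38}{3} - 24071}{-9270 + \frac{6290}{9}} = - \frac{72251}{3 \left(- \frac{77140}{9}\right)} = \left(- \frac{72251}{3}\right) \left(- \frac{9}{77140}\right) = \frac{216753}{77140}$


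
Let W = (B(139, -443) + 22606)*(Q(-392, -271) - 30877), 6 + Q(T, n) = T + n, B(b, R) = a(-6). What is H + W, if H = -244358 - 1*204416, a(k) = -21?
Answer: -712915184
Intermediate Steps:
B(b, R) = -21
Q(T, n) = -6 + T + n (Q(T, n) = -6 + (T + n) = -6 + T + n)
H = -448774 (H = -244358 - 204416 = -448774)
W = -712466410 (W = (-21 + 22606)*((-6 - 392 - 271) - 30877) = 22585*(-669 - 30877) = 22585*(-31546) = -712466410)
H + W = -448774 - 712466410 = -712915184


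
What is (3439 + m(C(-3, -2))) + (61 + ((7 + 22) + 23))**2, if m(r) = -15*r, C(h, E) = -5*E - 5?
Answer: 16133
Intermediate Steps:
C(h, E) = -5 - 5*E
(3439 + m(C(-3, -2))) + (61 + ((7 + 22) + 23))**2 = (3439 - 15*(-5 - 5*(-2))) + (61 + ((7 + 22) + 23))**2 = (3439 - 15*(-5 + 10)) + (61 + (29 + 23))**2 = (3439 - 15*5) + (61 + 52)**2 = (3439 - 75) + 113**2 = 3364 + 12769 = 16133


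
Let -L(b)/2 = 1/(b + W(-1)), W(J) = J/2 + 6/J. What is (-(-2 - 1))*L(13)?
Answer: -12/13 ≈ -0.92308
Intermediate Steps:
W(J) = J/2 + 6/J (W(J) = J*(1/2) + 6/J = J/2 + 6/J)
L(b) = -2/(-13/2 + b) (L(b) = -2/(b + ((1/2)*(-1) + 6/(-1))) = -2/(b + (-1/2 + 6*(-1))) = -2/(b + (-1/2 - 6)) = -2/(b - 13/2) = -2/(-13/2 + b))
(-(-2 - 1))*L(13) = (-(-2 - 1))*(-4/(-13 + 2*13)) = (-1*(-3))*(-4/(-13 + 26)) = 3*(-4/13) = -12/13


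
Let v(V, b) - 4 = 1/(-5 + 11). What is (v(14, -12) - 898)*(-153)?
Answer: 273513/2 ≈ 1.3676e+5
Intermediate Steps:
v(V, b) = 25/6 (v(V, b) = 4 + 1/(-5 + 11) = 4 + 1/6 = 25/6)
(v(14, -12) - 898)*(-153) = (25/6 - 898)*(-153) = -5363/6*(-153) = 273513/2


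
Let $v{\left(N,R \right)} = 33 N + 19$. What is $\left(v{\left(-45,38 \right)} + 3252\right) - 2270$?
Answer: $-484$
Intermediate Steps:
$v{\left(N,R \right)} = 19 + 33 N$
$\left(v{\left(-45,38 \right)} + 3252\right) - 2270 = \left(\left(19 + 33 \left(-45\right)\right) + 3252\right) - 2270 = \left(\left(19 - 1485\right) + 3252\right) - 2270 = \left(-1466 + 3252\right) - 2270 = 1786 - 2270 = -484$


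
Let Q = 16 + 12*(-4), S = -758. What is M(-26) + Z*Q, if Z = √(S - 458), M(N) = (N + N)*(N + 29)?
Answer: -156 - 256*I*√19 ≈ -156.0 - 1115.9*I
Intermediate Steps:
M(N) = 2*N*(29 + N) (M(N) = (2*N)*(29 + N) = 2*N*(29 + N))
Z = 8*I*√19 (Z = √(-758 - 458) = √(-1216) = 8*I*√19 ≈ 34.871*I)
Q = -32 (Q = 16 - 48 = -32)
M(-26) + Z*Q = 2*(-26)*(29 - 26) + (8*I*√19)*(-32) = 2*(-26)*3 - 256*I*√19 = -156 - 256*I*√19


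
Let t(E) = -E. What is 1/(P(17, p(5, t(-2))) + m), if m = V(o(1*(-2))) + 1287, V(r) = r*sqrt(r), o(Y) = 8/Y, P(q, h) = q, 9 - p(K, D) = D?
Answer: 163/212560 + I/212560 ≈ 0.00076684 + 4.7046e-6*I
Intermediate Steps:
p(K, D) = 9 - D
V(r) = r**(3/2)
m = 1287 - 8*I (m = (8/((1*(-2))))**(3/2) + 1287 = (8/(-2))**(3/2) + 1287 = (8*(-1/2))**(3/2) + 1287 = (-4)**(3/2) + 1287 = -8*I + 1287 = 1287 - 8*I ≈ 1287.0 - 8.0*I)
1/(P(17, p(5, t(-2))) + m) = 1/(17 + (1287 - 8*I)) = 1/(1304 - 8*I) = (1304 + 8*I)/1700480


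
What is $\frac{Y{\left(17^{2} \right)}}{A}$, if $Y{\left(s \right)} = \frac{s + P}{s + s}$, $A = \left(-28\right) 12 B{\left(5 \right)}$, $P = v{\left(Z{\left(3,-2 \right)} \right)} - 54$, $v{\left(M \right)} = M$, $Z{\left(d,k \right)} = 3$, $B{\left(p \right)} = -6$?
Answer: $\frac{1}{4896} \approx 0.00020425$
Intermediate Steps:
$P = -51$ ($P = 3 - 54 = -51$)
$A = 2016$ ($A = \left(-28\right) 12 \left(-6\right) = \left(-336\right) \left(-6\right) = 2016$)
$Y{\left(s \right)} = \frac{-51 + s}{2 s}$ ($Y{\left(s \right)} = \frac{s - 51}{s + s} = \frac{-51 + s}{2 s}$)
$\frac{Y{\left(17^{2} \right)}}{A} = \frac{\frac{1}{2} \frac{1}{17^{2}} \left(-51 + 17^{2}\right)}{2016} = \frac{-51 + 289}{2 \cdot 289} \cdot \frac{1}{2016} = \frac{1}{2} \cdot \frac{1}{289} \cdot 238 \cdot \frac{1}{2016} = \frac{7}{17} \cdot \frac{1}{2016} = \frac{1}{4896}$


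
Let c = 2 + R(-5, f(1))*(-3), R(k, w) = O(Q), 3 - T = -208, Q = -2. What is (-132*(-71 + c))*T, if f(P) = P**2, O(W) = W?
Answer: 1754676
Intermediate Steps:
T = 211 (T = 3 - 1*(-208) = 3 + 208 = 211)
R(k, w) = -2
c = 8 (c = 2 - 2*(-3) = 2 + 6 = 8)
(-132*(-71 + c))*T = -132*(-71 + 8)*211 = -132*(-63)*211 = 8316*211 = 1754676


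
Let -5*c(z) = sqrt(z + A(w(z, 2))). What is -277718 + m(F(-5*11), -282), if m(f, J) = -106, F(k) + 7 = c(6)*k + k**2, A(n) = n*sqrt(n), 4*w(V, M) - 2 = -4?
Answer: -277824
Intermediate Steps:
w(V, M) = -1/2 (w(V, M) = 1/2 + (1/4)*(-4) = 1/2 - 1 = -1/2)
A(n) = n**(3/2)
c(z) = -sqrt(z - I*sqrt(2)/4)/5 (c(z) = -sqrt(z + (-1/2)**(3/2))/5 = -sqrt(z - I*sqrt(2)/4)/5)
F(k) = -7 + k**2 - k*sqrt(24 - I*sqrt(2))/10 (F(k) = -7 + ((-sqrt(4*6 - I*sqrt(2))/10)*k + k**2) = -7 + ((-sqrt(24 - I*sqrt(2))/10)*k + k**2) = -7 + (-k*sqrt(24 - I*sqrt(2))/10 + k**2) = -7 + (k**2 - k*sqrt(24 - I*sqrt(2))/10) = -7 + k**2 - k*sqrt(24 - I*sqrt(2))/10)
-277718 + m(F(-5*11), -282) = -277718 - 106 = -277824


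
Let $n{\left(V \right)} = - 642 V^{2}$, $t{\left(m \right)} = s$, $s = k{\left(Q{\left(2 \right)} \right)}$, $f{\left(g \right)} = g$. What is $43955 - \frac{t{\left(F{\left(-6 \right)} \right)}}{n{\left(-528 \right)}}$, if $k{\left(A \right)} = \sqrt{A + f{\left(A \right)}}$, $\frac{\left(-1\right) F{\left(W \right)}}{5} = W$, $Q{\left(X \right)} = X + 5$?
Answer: $43955 + \frac{\sqrt{14}}{178979328} \approx 43955.0$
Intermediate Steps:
$Q{\left(X \right)} = 5 + X$
$F{\left(W \right)} = - 5 W$
$k{\left(A \right)} = \sqrt{2} \sqrt{A}$ ($k{\left(A \right)} = \sqrt{A + A} = \sqrt{2 A} = \sqrt{2} \sqrt{A}$)
$s = \sqrt{14}$ ($s = \sqrt{2} \sqrt{5 + 2} = \sqrt{2} \sqrt{7} = \sqrt{14} \approx 3.7417$)
$t{\left(m \right)} = \sqrt{14}$
$43955 - \frac{t{\left(F{\left(-6 \right)} \right)}}{n{\left(-528 \right)}} = 43955 - \frac{\sqrt{14}}{\left(-642\right) \left(-528\right)^{2}} = 43955 - \frac{\sqrt{14}}{\left(-642\right) 278784} = 43955 - \frac{\sqrt{14}}{-178979328} = 43955 - \sqrt{14} \left(- \frac{1}{178979328}\right) = 43955 - - \frac{\sqrt{14}}{178979328} = 43955 + \frac{\sqrt{14}}{178979328}$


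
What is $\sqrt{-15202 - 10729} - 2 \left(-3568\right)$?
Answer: $7136 + i \sqrt{25931} \approx 7136.0 + 161.03 i$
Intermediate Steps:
$\sqrt{-15202 - 10729} - 2 \left(-3568\right) = \sqrt{-25931} - -7136 = i \sqrt{25931} + 7136 = 7136 + i \sqrt{25931}$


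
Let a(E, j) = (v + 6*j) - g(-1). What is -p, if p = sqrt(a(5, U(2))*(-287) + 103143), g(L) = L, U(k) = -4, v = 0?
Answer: -76*sqrt(19) ≈ -331.28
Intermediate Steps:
a(E, j) = 1 + 6*j (a(E, j) = (0 + 6*j) - 1*(-1) = 6*j + 1 = 1 + 6*j)
p = 76*sqrt(19) (p = sqrt((1 + 6*(-4))*(-287) + 103143) = sqrt((1 - 24)*(-287) + 103143) = sqrt(-23*(-287) + 103143) = sqrt(6601 + 103143) = sqrt(109744) = 76*sqrt(19) ≈ 331.28)
-p = -76*sqrt(19)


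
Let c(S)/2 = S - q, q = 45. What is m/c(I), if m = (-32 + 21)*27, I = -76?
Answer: 27/22 ≈ 1.2273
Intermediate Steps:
c(S) = -90 + 2*S (c(S) = 2*(S - 1*45) = 2*(S - 45) = 2*(-45 + S) = -90 + 2*S)
m = -297 (m = -11*27 = -297)
m/c(I) = -297/(-90 + 2*(-76)) = -297/(-90 - 152) = -297/(-242) = -297*(-1/242) = 27/22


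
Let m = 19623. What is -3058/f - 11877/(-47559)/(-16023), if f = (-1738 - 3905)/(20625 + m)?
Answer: 105264183972347/4826239761 ≈ 21811.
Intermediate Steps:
f = -627/4472 (f = (-1738 - 3905)/(20625 + 19623) = -5643/40248 = -5643*1/40248 = -627/4472 ≈ -0.14021)
-3058/f - 11877/(-47559)/(-16023) = -3058/(-627/4472) - 11877/(-47559)/(-16023) = -3058*(-4472/627) - 11877*(-1/47559)*(-1/16023) = 1243216/57 + (3959/15853)*(-1/16023) = 1243216/57 - 3959/254012619 = 105264183972347/4826239761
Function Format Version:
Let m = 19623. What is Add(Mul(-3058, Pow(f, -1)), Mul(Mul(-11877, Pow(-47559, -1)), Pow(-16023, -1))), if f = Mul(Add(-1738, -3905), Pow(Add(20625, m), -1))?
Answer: Rational(105264183972347, 4826239761) ≈ 21811.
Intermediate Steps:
f = Rational(-627, 4472) (f = Mul(Add(-1738, -3905), Pow(Add(20625, 19623), -1)) = Mul(-5643, Pow(40248, -1)) = Mul(-5643, Rational(1, 40248)) = Rational(-627, 4472) ≈ -0.14021)
Add(Mul(-3058, Pow(f, -1)), Mul(Mul(-11877, Pow(-47559, -1)), Pow(-16023, -1))) = Add(Mul(-3058, Pow(Rational(-627, 4472), -1)), Mul(Mul(-11877, Pow(-47559, -1)), Pow(-16023, -1))) = Add(Mul(-3058, Rational(-4472, 627)), Mul(Mul(-11877, Rational(-1, 47559)), Rational(-1, 16023))) = Add(Rational(1243216, 57), Mul(Rational(3959, 15853), Rational(-1, 16023))) = Add(Rational(1243216, 57), Rational(-3959, 254012619)) = Rational(105264183972347, 4826239761)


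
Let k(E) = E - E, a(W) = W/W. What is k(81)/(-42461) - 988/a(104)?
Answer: -988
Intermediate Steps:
a(W) = 1
k(E) = 0
k(81)/(-42461) - 988/a(104) = 0/(-42461) - 988/1 = 0*(-1/42461) - 988*1 = 0 - 988 = -988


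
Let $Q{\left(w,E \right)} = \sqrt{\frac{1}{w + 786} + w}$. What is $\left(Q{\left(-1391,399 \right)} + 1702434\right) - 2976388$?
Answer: $-1273954 + \frac{2 i \sqrt{1051945}}{55} \approx -1.274 \cdot 10^{6} + 37.296 i$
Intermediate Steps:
$Q{\left(w,E \right)} = \sqrt{w + \frac{1}{786 + w}}$ ($Q{\left(w,E \right)} = \sqrt{\frac{1}{786 + w} + w} = \sqrt{w + \frac{1}{786 + w}}$)
$\left(Q{\left(-1391,399 \right)} + 1702434\right) - 2976388 = \left(\sqrt{\frac{1 - 1391 \left(786 - 1391\right)}{786 - 1391}} + 1702434\right) - 2976388 = \left(\sqrt{\frac{1 - -841555}{-605}} + 1702434\right) - 2976388 = \left(\sqrt{- \frac{1 + 841555}{605}} + 1702434\right) - 2976388 = \left(\sqrt{\left(- \frac{1}{605}\right) 841556} + 1702434\right) - 2976388 = \left(\sqrt{- \frac{841556}{605}} + 1702434\right) - 2976388 = \left(\frac{2 i \sqrt{1051945}}{55} + 1702434\right) - 2976388 = \left(1702434 + \frac{2 i \sqrt{1051945}}{55}\right) - 2976388 = -1273954 + \frac{2 i \sqrt{1051945}}{55}$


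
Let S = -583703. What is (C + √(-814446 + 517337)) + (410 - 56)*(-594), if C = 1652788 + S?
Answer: 858809 + I*√297109 ≈ 8.5881e+5 + 545.08*I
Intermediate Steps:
C = 1069085 (C = 1652788 - 583703 = 1069085)
(C + √(-814446 + 517337)) + (410 - 56)*(-594) = (1069085 + √(-814446 + 517337)) + (410 - 56)*(-594) = (1069085 + √(-297109)) + 354*(-594) = (1069085 + I*√297109) - 210276 = 858809 + I*√297109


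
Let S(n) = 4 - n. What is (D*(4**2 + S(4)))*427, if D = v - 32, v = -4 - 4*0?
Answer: -245952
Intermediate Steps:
v = -4 (v = -4 + 0 = -4)
D = -36 (D = -4 - 32 = -36)
(D*(4**2 + S(4)))*427 = -36*(4**2 + (4 - 1*4))*427 = -36*(16 + (4 - 4))*427 = -36*(16 + 0)*427 = -36*16*427 = -576*427 = -245952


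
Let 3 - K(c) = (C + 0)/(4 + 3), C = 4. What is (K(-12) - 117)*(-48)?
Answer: 38496/7 ≈ 5499.4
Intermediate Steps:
K(c) = 17/7 (K(c) = 3 - (4 + 0)/(4 + 3) = 3 - 4/7 = 17/7)
(K(-12) - 117)*(-48) = (17/7 - 117)*(-48) = -802/7*(-48) = 38496/7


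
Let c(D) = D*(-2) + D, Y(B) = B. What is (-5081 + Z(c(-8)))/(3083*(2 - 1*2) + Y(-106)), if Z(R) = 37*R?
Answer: 4785/106 ≈ 45.141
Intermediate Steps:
c(D) = -D (c(D) = -2*D + D = -D)
(-5081 + Z(c(-8)))/(3083*(2 - 1*2) + Y(-106)) = (-5081 + 37*(-1*(-8)))/(3083*(2 - 1*2) - 106) = (-5081 + 37*8)/(3083*(2 - 2) - 106) = (-5081 + 296)/(3083*0 - 106) = -4785/(0 - 106) = -4785/(-106) = -4785*(-1/106) = 4785/106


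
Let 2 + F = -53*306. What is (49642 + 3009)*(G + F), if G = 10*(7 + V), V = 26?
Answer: -836624390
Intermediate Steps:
F = -16220 (F = -2 - 53*306 = -2 - 16218 = -16220)
G = 330 (G = 10*(7 + 26) = 10*33 = 330)
(49642 + 3009)*(G + F) = (49642 + 3009)*(330 - 16220) = 52651*(-15890) = -836624390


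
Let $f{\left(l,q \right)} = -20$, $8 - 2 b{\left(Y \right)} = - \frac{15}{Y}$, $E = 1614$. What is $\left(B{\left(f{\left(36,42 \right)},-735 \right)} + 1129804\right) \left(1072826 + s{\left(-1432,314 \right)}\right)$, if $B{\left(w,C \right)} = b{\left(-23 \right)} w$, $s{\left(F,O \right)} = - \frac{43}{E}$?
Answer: $\frac{22496010821461021}{18561} \approx 1.212 \cdot 10^{12}$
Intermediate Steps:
$b{\left(Y \right)} = 4 + \frac{15}{2 Y}$ ($b{\left(Y \right)} = 4 - \frac{\left(-15\right) \frac{1}{Y}}{2} = 4 + \frac{15}{2 Y}$)
$s{\left(F,O \right)} = - \frac{43}{1614}$
$B{\left(w,C \right)} = \frac{169 w}{46}$ ($B{\left(w,C \right)} = \left(4 + \frac{15}{2 \left(-23\right)}\right) w = \left(4 + \frac{15}{2} \left(- \frac{1}{23}\right)\right) w = \left(4 - \frac{15}{46}\right) w = \frac{169 w}{46}$)
$\left(B{\left(f{\left(36,42 \right)},-735 \right)} + 1129804\right) \left(1072826 + s{\left(-1432,314 \right)}\right) = \left(\frac{169}{46} \left(-20\right) + 1129804\right) \left(1072826 - \frac{43}{1614}\right) = \left(- \frac{1690}{23} + 1129804\right) \frac{1731541121}{1614} = \frac{25983802}{23} \cdot \frac{1731541121}{1614} = \frac{22496010821461021}{18561}$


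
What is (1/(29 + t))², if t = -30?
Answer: 1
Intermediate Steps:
(1/(29 + t))² = (1/(29 - 30))² = (1/(-1))² = (-1)² = 1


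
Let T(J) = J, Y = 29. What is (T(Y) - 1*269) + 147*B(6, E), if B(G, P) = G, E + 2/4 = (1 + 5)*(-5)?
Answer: 642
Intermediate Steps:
E = -61/2 (E = -½ + (1 + 5)*(-5) = -½ + 6*(-5) = -½ - 30 = -61/2 ≈ -30.500)
(T(Y) - 1*269) + 147*B(6, E) = (29 - 1*269) + 147*6 = (29 - 269) + 882 = -240 + 882 = 642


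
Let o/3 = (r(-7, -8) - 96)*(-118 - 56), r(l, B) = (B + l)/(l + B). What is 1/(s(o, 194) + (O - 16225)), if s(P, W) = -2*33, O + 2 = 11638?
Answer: -1/4655 ≈ -0.00021482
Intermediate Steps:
O = 11636 (O = -2 + 11638 = 11636)
r(l, B) = 1 (r(l, B) = (B + l)/(B + l) = 1)
o = 49590 (o = 3*((1 - 96)*(-118 - 56)) = 3*(-95*(-174)) = 3*16530 = 49590)
s(P, W) = -66
1/(s(o, 194) + (O - 16225)) = 1/(-66 + (11636 - 16225)) = 1/(-66 - 4589) = 1/(-4655) = -1/4655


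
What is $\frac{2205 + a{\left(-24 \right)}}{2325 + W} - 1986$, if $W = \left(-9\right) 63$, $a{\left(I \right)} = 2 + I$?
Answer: $- \frac{3489205}{1758} \approx -1984.8$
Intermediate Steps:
$W = -567$
$\frac{2205 + a{\left(-24 \right)}}{2325 + W} - 1986 = \frac{2205 + \left(2 - 24\right)}{2325 - 567} - 1986 = \frac{2205 - 22}{1758} - 1986 = 2183 \cdot \frac{1}{1758} - 1986 = \frac{2183}{1758} - 1986 = - \frac{3489205}{1758}$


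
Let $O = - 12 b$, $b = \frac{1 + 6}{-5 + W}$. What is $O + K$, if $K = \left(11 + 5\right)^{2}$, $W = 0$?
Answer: $\frac{1364}{5} \approx 272.8$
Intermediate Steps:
$b = - \frac{7}{5}$ ($b = \frac{1 + 6}{-5 + 0} = \frac{7}{-5} = 7 \left(- \frac{1}{5}\right) = - \frac{7}{5} \approx -1.4$)
$O = \frac{84}{5}$ ($O = \left(-12\right) \left(- \frac{7}{5}\right) = \frac{84}{5} \approx 16.8$)
$K = 256$ ($K = 16^{2} = 256$)
$O + K = \frac{84}{5} + 256 = \frac{1364}{5}$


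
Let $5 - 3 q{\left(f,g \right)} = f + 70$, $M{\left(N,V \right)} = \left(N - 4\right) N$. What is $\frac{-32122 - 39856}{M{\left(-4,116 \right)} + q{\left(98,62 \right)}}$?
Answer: $\frac{215934}{67} \approx 3222.9$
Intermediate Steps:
$M{\left(N,V \right)} = N \left(-4 + N\right)$ ($M{\left(N,V \right)} = \left(-4 + N\right) N = N \left(-4 + N\right)$)
$q{\left(f,g \right)} = - \frac{65}{3} - \frac{f}{3}$ ($q{\left(f,g \right)} = \frac{5}{3} - \frac{f + 70}{3} = \frac{5}{3} - \frac{70 + f}{3} = \frac{5}{3} - \left(\frac{70}{3} + \frac{f}{3}\right) = - \frac{65}{3} - \frac{f}{3}$)
$\frac{-32122 - 39856}{M{\left(-4,116 \right)} + q{\left(98,62 \right)}} = \frac{-32122 - 39856}{- 4 \left(-4 - 4\right) - \frac{163}{3}} = - \frac{71978}{\left(-4\right) \left(-8\right) - \frac{163}{3}} = - \frac{71978}{32 - \frac{163}{3}} = - \frac{71978}{- \frac{67}{3}} = \left(-71978\right) \left(- \frac{3}{67}\right) = \frac{215934}{67}$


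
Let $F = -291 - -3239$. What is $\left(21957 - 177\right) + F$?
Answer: $24728$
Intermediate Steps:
$F = 2948$ ($F = -291 + 3239 = 2948$)
$\left(21957 - 177\right) + F = \left(21957 - 177\right) + 2948 = 21780 + 2948 = 24728$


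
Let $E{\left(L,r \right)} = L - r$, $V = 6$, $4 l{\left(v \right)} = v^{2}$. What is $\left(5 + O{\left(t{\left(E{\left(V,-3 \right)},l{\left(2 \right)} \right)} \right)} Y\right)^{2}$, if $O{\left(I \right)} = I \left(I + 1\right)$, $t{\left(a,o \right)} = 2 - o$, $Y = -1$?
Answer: $9$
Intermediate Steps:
$l{\left(v \right)} = \frac{v^{2}}{4}$
$O{\left(I \right)} = I \left(1 + I\right)$
$\left(5 + O{\left(t{\left(E{\left(V,-3 \right)},l{\left(2 \right)} \right)} \right)} Y\right)^{2} = \left(5 + \left(2 - \frac{2^{2}}{4}\right) \left(1 + \left(2 - \frac{2^{2}}{4}\right)\right) \left(-1\right)\right)^{2} = \left(5 + \left(2 - \frac{1}{4} \cdot 4\right) \left(1 + \left(2 - \frac{1}{4} \cdot 4\right)\right) \left(-1\right)\right)^{2} = \left(5 + \left(2 - 1\right) \left(1 + \left(2 - 1\right)\right) \left(-1\right)\right)^{2} = \left(5 + 1 \left(1 + 1\right) \left(-1\right)\right)^{2} = \left(5 + 1 \cdot 2 \left(-1\right)\right)^{2} = \left(5 + 2 \left(-1\right)\right)^{2} = \left(5 - 2\right)^{2} = 3^{2} = 9$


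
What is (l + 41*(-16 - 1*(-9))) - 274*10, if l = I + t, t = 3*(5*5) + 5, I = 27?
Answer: -2920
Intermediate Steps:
t = 80 (t = 3*25 + 5 = 75 + 5 = 80)
l = 107 (l = 27 + 80 = 107)
(l + 41*(-16 - 1*(-9))) - 274*10 = (107 + 41*(-16 - 1*(-9))) - 274*10 = (107 + 41*(-16 + 9)) - 2740 = (107 + 41*(-7)) - 2740 = (107 - 287) - 2740 = -180 - 2740 = -2920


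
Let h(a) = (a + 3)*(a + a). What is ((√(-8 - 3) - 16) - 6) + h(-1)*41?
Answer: -186 + I*√11 ≈ -186.0 + 3.3166*I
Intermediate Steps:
h(a) = 2*a*(3 + a) (h(a) = (3 + a)*(2*a) = 2*a*(3 + a))
((√(-8 - 3) - 16) - 6) + h(-1)*41 = ((√(-8 - 3) - 16) - 6) + (2*(-1)*(3 - 1))*41 = ((√(-11) - 16) - 6) + (2*(-1)*2)*41 = ((I*√11 - 16) - 6) - 4*41 = ((-16 + I*√11) - 6) - 164 = (-22 + I*√11) - 164 = -186 + I*√11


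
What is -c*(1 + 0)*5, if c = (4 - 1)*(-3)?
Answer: 45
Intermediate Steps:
c = -9 (c = 3*(-3) = -9)
-c*(1 + 0)*5 = -(-9*(1 + 0))*5 = -(-9*1)*5 = -(-9)*5 = -1*(-45) = 45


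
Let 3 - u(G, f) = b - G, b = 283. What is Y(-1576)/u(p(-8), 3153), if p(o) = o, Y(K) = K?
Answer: 197/36 ≈ 5.4722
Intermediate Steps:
u(G, f) = -280 + G (u(G, f) = 3 - (283 - G) = 3 + (-283 + G) = -280 + G)
Y(-1576)/u(p(-8), 3153) = -1576/(-280 - 8) = -1576/(-288) = -1576*(-1/288) = 197/36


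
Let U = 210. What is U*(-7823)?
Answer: -1642830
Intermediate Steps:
U*(-7823) = 210*(-7823) = -1642830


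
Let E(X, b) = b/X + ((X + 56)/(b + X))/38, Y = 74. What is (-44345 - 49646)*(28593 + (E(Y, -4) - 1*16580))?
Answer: -11112734042945/9842 ≈ -1.1291e+9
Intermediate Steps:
E(X, b) = b/X + (56 + X)/(38*(X + b)) (E(X, b) = b/X + ((56 + X)/(X + b))*(1/38) = b/X + (56 + X)/(38*(X + b)))
(-44345 - 49646)*(28593 + (E(Y, -4) - 1*16580)) = (-44345 - 49646)*(28593 + (((-4)² + (1/38)*74² + (28/19)*74 + 74*(-4))/(74*(74 - 4)) - 1*16580)) = -93991*(28593 + ((1/74)*(16 + (1/38)*5476 + 2072/19 - 296)/70 - 16580)) = -93991*(28593 + ((1/74)*(1/70)*(16 + 2738/19 + 2072/19 - 296) - 16580)) = -93991*(28593 + ((1/74)*(1/70)*(-510/19) - 16580)) = -93991*(28593 + (-51/9842 - 16580)) = -93991*(28593 - 163180411/9842) = -93991*118231895/9842 = -11112734042945/9842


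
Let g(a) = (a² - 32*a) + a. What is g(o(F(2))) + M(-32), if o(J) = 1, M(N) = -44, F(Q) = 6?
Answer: -74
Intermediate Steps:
g(a) = a² - 31*a
g(o(F(2))) + M(-32) = 1*(-31 + 1) - 44 = 1*(-30) - 44 = -30 - 44 = -74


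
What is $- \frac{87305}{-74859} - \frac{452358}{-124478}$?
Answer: $\frac{22365309656}{4659149301} \approx 4.8003$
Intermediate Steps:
$- \frac{87305}{-74859} - \frac{452358}{-124478} = \left(-87305\right) \left(- \frac{1}{74859}\right) - - \frac{226179}{62239} = \frac{87305}{74859} + \frac{226179}{62239} = \frac{22365309656}{4659149301}$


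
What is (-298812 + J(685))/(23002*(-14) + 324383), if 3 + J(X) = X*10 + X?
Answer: -58256/471 ≈ -123.69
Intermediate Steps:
J(X) = -3 + 11*X (J(X) = -3 + (X*10 + X) = -3 + (10*X + X) = -3 + 11*X)
(-298812 + J(685))/(23002*(-14) + 324383) = (-298812 + (-3 + 11*685))/(23002*(-14) + 324383) = (-298812 + (-3 + 7535))/(-322028 + 324383) = (-298812 + 7532)/2355 = -291280*1/2355 = -58256/471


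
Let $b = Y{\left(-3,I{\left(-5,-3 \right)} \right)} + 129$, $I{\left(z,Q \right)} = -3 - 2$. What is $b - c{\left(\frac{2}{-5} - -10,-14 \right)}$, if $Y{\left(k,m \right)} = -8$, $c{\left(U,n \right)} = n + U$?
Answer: $\frac{627}{5} \approx 125.4$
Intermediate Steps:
$I{\left(z,Q \right)} = -5$ ($I{\left(z,Q \right)} = -3 - 2 = -5$)
$c{\left(U,n \right)} = U + n$
$b = 121$ ($b = -8 + 129 = 121$)
$b - c{\left(\frac{2}{-5} - -10,-14 \right)} = 121 - \left(\left(\frac{2}{-5} - -10\right) - 14\right) = 121 - \left(\left(2 \left(- \frac{1}{5}\right) + 10\right) - 14\right) = 121 - \left(\left(- \frac{2}{5} + 10\right) - 14\right) = 121 - \left(\frac{48}{5} - 14\right) = 121 - - \frac{22}{5} = 121 + \frac{22}{5} = \frac{627}{5}$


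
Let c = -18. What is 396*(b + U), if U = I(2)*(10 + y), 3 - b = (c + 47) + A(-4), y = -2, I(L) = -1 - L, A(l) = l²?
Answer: -26136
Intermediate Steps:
b = -42 (b = 3 - ((-18 + 47) + (-4)²) = 3 - (29 + 16) = 3 - 1*45 = 3 - 45 = -42)
U = -24 (U = (-1 - 1*2)*(10 - 2) = (-1 - 2)*8 = -3*8 = -24)
396*(b + U) = 396*(-42 - 24) = 396*(-66) = -26136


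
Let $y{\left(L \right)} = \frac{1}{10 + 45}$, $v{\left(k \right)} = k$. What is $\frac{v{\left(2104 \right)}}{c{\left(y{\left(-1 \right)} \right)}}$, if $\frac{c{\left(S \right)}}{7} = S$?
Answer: $\frac{115720}{7} \approx 16531.0$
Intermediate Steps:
$y{\left(L \right)} = \frac{1}{55}$
$c{\left(S \right)} = 7 S$
$\frac{v{\left(2104 \right)}}{c{\left(y{\left(-1 \right)} \right)}} = \frac{2104}{7 \cdot \frac{1}{55}} = \frac{2104}{\frac{7}{55}} = 2104 \cdot \frac{55}{7} = \frac{115720}{7}$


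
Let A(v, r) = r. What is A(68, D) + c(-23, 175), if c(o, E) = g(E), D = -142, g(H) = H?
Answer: 33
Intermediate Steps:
c(o, E) = E
A(68, D) + c(-23, 175) = -142 + 175 = 33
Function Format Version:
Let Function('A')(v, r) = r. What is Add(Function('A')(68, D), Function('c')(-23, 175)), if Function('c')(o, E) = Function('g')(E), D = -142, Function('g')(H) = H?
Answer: 33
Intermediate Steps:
Function('c')(o, E) = E
Add(Function('A')(68, D), Function('c')(-23, 175)) = Add(-142, 175) = 33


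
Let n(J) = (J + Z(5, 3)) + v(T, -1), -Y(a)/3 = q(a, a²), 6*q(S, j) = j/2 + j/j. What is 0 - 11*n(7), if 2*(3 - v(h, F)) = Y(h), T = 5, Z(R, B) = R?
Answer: -1617/8 ≈ -202.13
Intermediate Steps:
q(S, j) = ⅙ + j/12 (q(S, j) = (j/2 + j/j)/6 = (j*(½) + 1)/6 = (j/2 + 1)/6 = (1 + j/2)/6 = ⅙ + j/12)
Y(a) = -½ - a²/4 (Y(a) = -3*(⅙ + a²/12) = -½ - a²/4)
v(h, F) = 13/4 + h²/8 (v(h, F) = 3 - (-½ - h²/4)/2 = 3 + (¼ + h²/8) = 13/4 + h²/8)
n(J) = 91/8 + J (n(J) = (J + 5) + (13/4 + (⅛)*5²) = (5 + J) + (13/4 + (⅛)*25) = (5 + J) + (13/4 + 25/8) = (5 + J) + 51/8 = 91/8 + J)
0 - 11*n(7) = 0 - 11*(91/8 + 7) = 0 - 11*147/8 = 0 - 1617/8 = -1617/8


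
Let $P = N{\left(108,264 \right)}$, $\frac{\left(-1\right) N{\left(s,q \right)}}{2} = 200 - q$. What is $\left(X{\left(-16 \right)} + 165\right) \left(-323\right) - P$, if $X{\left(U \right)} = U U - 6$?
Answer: $-134173$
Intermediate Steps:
$N{\left(s,q \right)} = -400 + 2 q$ ($N{\left(s,q \right)} = - 2 \left(200 - q\right) = -400 + 2 q$)
$X{\left(U \right)} = -6 + U^{2}$ ($X{\left(U \right)} = U^{2} - 6 = -6 + U^{2}$)
$P = 128$ ($P = -400 + 2 \cdot 264 = -400 + 528 = 128$)
$\left(X{\left(-16 \right)} + 165\right) \left(-323\right) - P = \left(\left(-6 + \left(-16\right)^{2}\right) + 165\right) \left(-323\right) - 128 = \left(\left(-6 + 256\right) + 165\right) \left(-323\right) - 128 = \left(250 + 165\right) \left(-323\right) - 128 = 415 \left(-323\right) - 128 = -134045 - 128 = -134173$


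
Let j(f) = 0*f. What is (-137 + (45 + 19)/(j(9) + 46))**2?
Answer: 9728161/529 ≈ 18390.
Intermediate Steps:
j(f) = 0
(-137 + (45 + 19)/(j(9) + 46))**2 = (-137 + (45 + 19)/(0 + 46))**2 = (-137 + 64/46)**2 = (-137 + 64*(1/46))**2 = (-137 + 32/23)**2 = (-3119/23)**2 = 9728161/529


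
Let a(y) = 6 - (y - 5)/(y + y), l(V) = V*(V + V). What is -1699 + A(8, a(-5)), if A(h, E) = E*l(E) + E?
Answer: -1444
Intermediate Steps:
l(V) = 2*V**2 (l(V) = V*(2*V) = 2*V**2)
a(y) = 6 - (-5 + y)/(2*y)
A(h, E) = E + 2*E**3 (A(h, E) = E*(2*E**2) + E = 2*E**3 + E = E + 2*E**3)
-1699 + A(8, a(-5)) = -1699 + ((1/2)*(5 + 11*(-5))/(-5) + 2*((1/2)*(5 + 11*(-5))/(-5))**3) = -1699 + ((1/2)*(-1/5)*(5 - 55) + 2*((1/2)*(-1/5)*(5 - 55))**3) = -1699 + ((1/2)*(-1/5)*(-50) + 2*((1/2)*(-1/5)*(-50))**3) = -1699 + (5 + 2*5**3) = -1699 + (5 + 2*125) = -1699 + (5 + 250) = -1699 + 255 = -1444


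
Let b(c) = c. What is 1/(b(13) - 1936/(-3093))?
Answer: 3093/42145 ≈ 0.073390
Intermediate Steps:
1/(b(13) - 1936/(-3093)) = 1/(13 - 1936/(-3093)) = 1/(13 - 1936*(-1/3093)) = 1/(13 + 1936/3093) = 1/(42145/3093) = 3093/42145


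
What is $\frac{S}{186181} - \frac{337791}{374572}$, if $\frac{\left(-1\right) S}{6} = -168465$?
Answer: $\frac{315723365709}{69738189532} \approx 4.5273$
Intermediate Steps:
$S = 1010790$ ($S = \left(-6\right) \left(-168465\right) = 1010790$)
$\frac{S}{186181} - \frac{337791}{374572} = \frac{1010790}{186181} - \frac{337791}{374572} = \frac{315723365709}{69738189532}$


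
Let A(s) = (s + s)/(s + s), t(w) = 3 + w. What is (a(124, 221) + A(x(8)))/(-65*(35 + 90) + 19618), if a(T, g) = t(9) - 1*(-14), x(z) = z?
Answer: 3/1277 ≈ 0.0023493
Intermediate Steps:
a(T, g) = 26 (a(T, g) = (3 + 9) - 1*(-14) = 12 + 14 = 26)
A(s) = 1 (A(s) = (2*s)/((2*s)) = (2*s)*(1/(2*s)) = 1)
(a(124, 221) + A(x(8)))/(-65*(35 + 90) + 19618) = (26 + 1)/(-65*(35 + 90) + 19618) = 27/(-65*125 + 19618) = 27/(-8125 + 19618) = 27/11493 = 27*(1/11493) = 3/1277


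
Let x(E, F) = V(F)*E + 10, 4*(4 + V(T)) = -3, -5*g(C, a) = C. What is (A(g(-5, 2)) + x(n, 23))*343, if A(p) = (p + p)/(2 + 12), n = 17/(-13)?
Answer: 291697/52 ≈ 5609.6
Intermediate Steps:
n = -17/13 (n = 17*(-1/13) = -17/13 ≈ -1.3077)
g(C, a) = -C/5
V(T) = -19/4 (V(T) = -4 + (¼)*(-3) = -4 - ¾ = -19/4)
A(p) = p/7 (A(p) = (2*p)/14 = (2*p)*(1/14) = p/7)
x(E, F) = 10 - 19*E/4 (x(E, F) = -19*E/4 + 10 = 10 - 19*E/4)
(A(g(-5, 2)) + x(n, 23))*343 = ((-⅕*(-5))/7 + (10 - 19/4*(-17/13)))*343 = ((⅐)*1 + (10 + 323/52))*343 = (⅐ + 843/52)*343 = (5953/364)*343 = 291697/52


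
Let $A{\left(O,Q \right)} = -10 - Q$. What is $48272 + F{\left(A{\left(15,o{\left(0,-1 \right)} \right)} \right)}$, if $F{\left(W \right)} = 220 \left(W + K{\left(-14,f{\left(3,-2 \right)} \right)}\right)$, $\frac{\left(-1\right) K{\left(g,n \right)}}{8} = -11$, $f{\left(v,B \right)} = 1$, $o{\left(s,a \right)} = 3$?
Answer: $64772$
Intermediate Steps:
$K{\left(g,n \right)} = 88$ ($K{\left(g,n \right)} = \left(-8\right) \left(-11\right) = 88$)
$F{\left(W \right)} = 19360 + 220 W$ ($F{\left(W \right)} = 220 \left(W + 88\right) = 220 \left(88 + W\right) = 19360 + 220 W$)
$48272 + F{\left(A{\left(15,o{\left(0,-1 \right)} \right)} \right)} = 48272 + \left(19360 + 220 \left(-10 - 3\right)\right) = 48272 + \left(19360 + 220 \left(-13\right)\right) = 48272 + \left(19360 - 2860\right) = 48272 + 16500 = 64772$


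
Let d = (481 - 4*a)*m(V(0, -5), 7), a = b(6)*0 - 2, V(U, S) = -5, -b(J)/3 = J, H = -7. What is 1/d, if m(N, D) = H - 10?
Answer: -1/8313 ≈ -0.00012029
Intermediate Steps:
b(J) = -3*J
a = -2 (a = -3*6*0 - 2 = -18*0 - 2 = 0 - 2 = -2)
m(N, D) = -17 (m(N, D) = -7 - 10 = -17)
d = -8313 (d = (481 - 4*(-2))*(-17) = (481 + 8)*(-17) = 489*(-17) = -8313)
1/d = 1/(-8313) = -1/8313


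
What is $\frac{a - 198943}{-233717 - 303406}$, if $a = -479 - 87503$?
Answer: $\frac{286925}{537123} \approx 0.53419$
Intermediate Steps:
$a = -87982$
$\frac{a - 198943}{-233717 - 303406} = \frac{-87982 - 198943}{-233717 - 303406} = - \frac{286925}{-537123} = \left(-286925\right) \left(- \frac{1}{537123}\right) = \frac{286925}{537123}$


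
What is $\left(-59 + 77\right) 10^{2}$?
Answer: $1800$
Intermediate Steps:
$\left(-59 + 77\right) 10^{2} = 18 \cdot 100 = 1800$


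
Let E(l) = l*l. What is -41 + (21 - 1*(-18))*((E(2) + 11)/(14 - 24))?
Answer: -199/2 ≈ -99.500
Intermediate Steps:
E(l) = l**2
-41 + (21 - 1*(-18))*((E(2) + 11)/(14 - 24)) = -41 + (21 - 1*(-18))*((2**2 + 11)/(14 - 24)) = -41 + (21 + 18)*((4 + 11)/(-10)) = -41 + 39*(15*(-1/10)) = -41 + 39*(-3/2) = -41 - 117/2 = -199/2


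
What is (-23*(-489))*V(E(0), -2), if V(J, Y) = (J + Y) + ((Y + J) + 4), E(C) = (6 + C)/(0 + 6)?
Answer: 22494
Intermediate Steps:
E(C) = 1 + C/6 (E(C) = (6 + C)/6 = (6 + C)*(1/6) = 1 + C/6)
V(J, Y) = 4 + 2*J + 2*Y (V(J, Y) = (J + Y) + ((J + Y) + 4) = (J + Y) + (4 + J + Y) = 4 + 2*J + 2*Y)
(-23*(-489))*V(E(0), -2) = (-23*(-489))*(4 + 2*(1 + (1/6)*0) + 2*(-2)) = 11247*(4 + 2*(1 + 0) - 4) = 11247*(4 + 2*1 - 4) = 11247*(4 + 2 - 4) = 11247*2 = 22494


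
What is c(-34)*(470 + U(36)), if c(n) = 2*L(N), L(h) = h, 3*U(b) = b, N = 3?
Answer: 2892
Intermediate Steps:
U(b) = b/3
c(n) = 6 (c(n) = 2*3 = 6)
c(-34)*(470 + U(36)) = 6*(470 + (1/3)*36) = 6*(470 + 12) = 6*482 = 2892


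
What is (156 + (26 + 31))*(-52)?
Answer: -11076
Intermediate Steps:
(156 + (26 + 31))*(-52) = (156 + 57)*(-52) = 213*(-52) = -11076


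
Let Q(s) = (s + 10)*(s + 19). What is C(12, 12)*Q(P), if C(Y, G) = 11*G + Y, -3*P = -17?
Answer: 55648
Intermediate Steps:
P = 17/3 (P = -1/3*(-17) = 17/3 ≈ 5.6667)
C(Y, G) = Y + 11*G
Q(s) = (10 + s)*(19 + s)
C(12, 12)*Q(P) = (12 + 11*12)*(190 + (17/3)**2 + 29*(17/3)) = (12 + 132)*(190 + 289/9 + 493/3) = 144*(3478/9) = 55648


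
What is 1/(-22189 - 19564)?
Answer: -1/41753 ≈ -2.3950e-5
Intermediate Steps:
1/(-22189 - 19564) = 1/(-41753) = -1/41753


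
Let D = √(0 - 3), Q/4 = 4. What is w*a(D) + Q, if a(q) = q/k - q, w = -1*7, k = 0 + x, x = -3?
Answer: 16 + 28*I*√3/3 ≈ 16.0 + 16.166*I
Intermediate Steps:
k = -3 (k = 0 - 3 = -3)
Q = 16 (Q = 4*4 = 16)
D = I*√3 (D = √(-3) = I*√3 ≈ 1.732*I)
w = -7
a(q) = -4*q/3 (a(q) = q/(-3) - q = q*(-⅓) - q = -q/3 - q = -4*q/3)
w*a(D) + Q = -(-28)*I*√3/3 + 16 = 28*I*√3/3 + 16 = 16 + 28*I*√3/3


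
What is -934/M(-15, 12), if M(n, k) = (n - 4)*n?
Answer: -934/285 ≈ -3.2772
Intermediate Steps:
M(n, k) = n*(-4 + n) (M(n, k) = (-4 + n)*n = n*(-4 + n))
-934/M(-15, 12) = -934*(-1/(15*(-4 - 15))) = -934/((-15*(-19))) = -934/285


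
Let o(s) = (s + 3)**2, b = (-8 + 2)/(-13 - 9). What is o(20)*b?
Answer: 1587/11 ≈ 144.27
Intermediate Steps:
b = 3/11 (b = -6/(-22) = -6*(-1/22) = 3/11 ≈ 0.27273)
o(s) = (3 + s)**2
o(20)*b = (3 + 20)**2*(3/11) = 23**2*(3/11) = 529*(3/11) = 1587/11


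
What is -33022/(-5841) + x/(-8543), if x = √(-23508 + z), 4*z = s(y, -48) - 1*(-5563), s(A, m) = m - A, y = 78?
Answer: 3002/531 - I*√88595/17086 ≈ 5.6535 - 0.017421*I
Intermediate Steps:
z = 5437/4 (z = ((-48 - 1*78) - 1*(-5563))/4 = ((-48 - 78) + 5563)/4 = (-126 + 5563)/4 = (¼)*5437 = 5437/4 ≈ 1359.3)
x = I*√88595/2 (x = √(-23508 + 5437/4) = √(-88595/4) = I*√88595/2 ≈ 148.82*I)
-33022/(-5841) + x/(-8543) = -33022/(-5841) + (I*√88595/2)/(-8543) = -33022*(-1/5841) + (I*√88595/2)*(-1/8543) = 3002/531 - I*√88595/17086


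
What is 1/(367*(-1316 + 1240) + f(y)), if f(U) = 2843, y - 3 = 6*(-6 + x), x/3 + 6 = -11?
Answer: -1/25049 ≈ -3.9922e-5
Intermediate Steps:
x = -51 (x = -18 + 3*(-11) = -18 - 33 = -51)
y = -339 (y = 3 + 6*(-6 - 51) = 3 + 6*(-57) = 3 - 342 = -339)
1/(367*(-1316 + 1240) + f(y)) = 1/(367*(-1316 + 1240) + 2843) = 1/(367*(-76) + 2843) = 1/(-27892 + 2843) = 1/(-25049) = -1/25049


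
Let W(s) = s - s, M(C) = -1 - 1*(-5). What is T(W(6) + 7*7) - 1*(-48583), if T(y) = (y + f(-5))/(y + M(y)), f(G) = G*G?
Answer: 2574973/53 ≈ 48584.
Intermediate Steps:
M(C) = 4 (M(C) = -1 + 5 = 4)
f(G) = G²
W(s) = 0
T(y) = (25 + y)/(4 + y) (T(y) = (y + (-5)²)/(y + 4) = (y + 25)/(4 + y) = (25 + y)/(4 + y))
T(W(6) + 7*7) - 1*(-48583) = (25 + (0 + 7*7))/(4 + (0 + 7*7)) - 1*(-48583) = (25 + (0 + 49))/(4 + (0 + 49)) + 48583 = (25 + 49)/(4 + 49) + 48583 = 74/53 + 48583 = 2574973/53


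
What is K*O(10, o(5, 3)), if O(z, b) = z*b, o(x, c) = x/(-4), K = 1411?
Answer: -35275/2 ≈ -17638.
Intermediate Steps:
o(x, c) = -x/4 (o(x, c) = x*(-¼) = -x/4)
O(z, b) = b*z
K*O(10, o(5, 3)) = 1411*(-¼*5*10) = 1411*(-5/4*10) = 1411*(-25/2) = -35275/2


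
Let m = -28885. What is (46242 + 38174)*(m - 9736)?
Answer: -3260230336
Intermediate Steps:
(46242 + 38174)*(m - 9736) = (46242 + 38174)*(-28885 - 9736) = 84416*(-38621) = -3260230336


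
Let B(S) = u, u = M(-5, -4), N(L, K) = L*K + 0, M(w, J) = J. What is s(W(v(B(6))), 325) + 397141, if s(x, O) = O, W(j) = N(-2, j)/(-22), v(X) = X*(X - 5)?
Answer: 397466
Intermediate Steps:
N(L, K) = K*L (N(L, K) = K*L + 0 = K*L)
u = -4
B(S) = -4
v(X) = X*(-5 + X)
W(j) = j/11 (W(j) = (j*(-2))/(-22) = -2*j*(-1/22) = j/11)
s(W(v(B(6))), 325) + 397141 = 325 + 397141 = 397466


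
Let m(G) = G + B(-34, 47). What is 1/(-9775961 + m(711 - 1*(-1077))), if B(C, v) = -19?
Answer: -1/9774192 ≈ -1.0231e-7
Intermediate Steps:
m(G) = -19 + G (m(G) = G - 19 = -19 + G)
1/(-9775961 + m(711 - 1*(-1077))) = 1/(-9775961 + (-19 + (711 - 1*(-1077)))) = 1/(-9775961 + (-19 + (711 + 1077))) = 1/(-9775961 + (-19 + 1788)) = 1/(-9775961 + 1769) = 1/(-9774192) = -1/9774192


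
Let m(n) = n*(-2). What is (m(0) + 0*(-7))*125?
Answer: 0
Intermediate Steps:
m(n) = -2*n
(m(0) + 0*(-7))*125 = (-2*0 + 0*(-7))*125 = (0 + 0)*125 = 0*125 = 0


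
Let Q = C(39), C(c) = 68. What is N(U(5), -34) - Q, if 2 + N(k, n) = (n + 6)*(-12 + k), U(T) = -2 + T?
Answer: 182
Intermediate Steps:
N(k, n) = -2 + (-12 + k)*(6 + n) (N(k, n) = -2 + (n + 6)*(-12 + k) = -2 + (6 + n)*(-12 + k) = -2 + (-12 + k)*(6 + n))
Q = 68
N(U(5), -34) - Q = (-74 - 12*(-34) + 6*(-2 + 5) + (-2 + 5)*(-34)) - 1*68 = (-74 + 408 + 6*3 + 3*(-34)) - 68 = (-74 + 408 + 18 - 102) - 68 = 250 - 68 = 182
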